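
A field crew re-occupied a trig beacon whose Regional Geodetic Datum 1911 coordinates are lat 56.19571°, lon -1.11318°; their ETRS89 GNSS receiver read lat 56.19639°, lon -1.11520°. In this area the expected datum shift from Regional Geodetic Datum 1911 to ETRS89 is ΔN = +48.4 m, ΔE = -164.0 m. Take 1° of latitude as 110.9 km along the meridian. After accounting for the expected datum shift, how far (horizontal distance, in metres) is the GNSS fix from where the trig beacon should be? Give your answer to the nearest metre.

48 m

Observed coordinate differences: Δφ = +0.00068°, Δλ = -0.00202°.
Converting to metres (1° lat = 110900 m, cos φ = 0.556358): observed ΔN = 75.4 m, observed ΔE = -124.6 m.
Subtracting the expected shift leaves a residual of 75.4 − (48.4) = 27.0 m north and -124.6 − (-164.0) = 39.4 m east.
Residual distance = √(27.0² + 39.4²) = 47.7 m.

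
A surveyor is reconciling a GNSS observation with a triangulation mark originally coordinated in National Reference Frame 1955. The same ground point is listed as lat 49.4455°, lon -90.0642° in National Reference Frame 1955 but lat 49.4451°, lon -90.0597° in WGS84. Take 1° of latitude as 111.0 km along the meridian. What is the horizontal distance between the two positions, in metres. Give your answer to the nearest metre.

Δφ = 49.4451° − 49.4455° = -0.0004°; Δλ = -90.0597° − -90.0642° = +0.0045°.
ΔN = Δφ × 111000 = -44.4 m; ΔE = Δλ × 111000 × cos(49.4455°) = +0.0045 × 111000 × 0.650171 = 324.8 m.
Distance = √(ΔE² + ΔN²) = √(324.8² + (-44.4)²) = 327.8 m.

328 m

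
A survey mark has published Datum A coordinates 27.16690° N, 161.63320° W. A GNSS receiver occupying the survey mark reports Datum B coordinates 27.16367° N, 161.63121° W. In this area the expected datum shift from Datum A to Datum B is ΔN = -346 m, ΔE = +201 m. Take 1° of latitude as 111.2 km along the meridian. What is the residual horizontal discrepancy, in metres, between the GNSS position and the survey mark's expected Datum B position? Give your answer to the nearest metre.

14 m

Observed coordinate differences: Δφ = -0.00323°, Δλ = +0.00199°.
Converting to metres (1° lat = 111200 m, cos φ = 0.889680): observed ΔN = -359.2 m, observed ΔE = 196.9 m.
Subtracting the expected shift leaves a residual of -359.2 − (-346) = -13.2 m north and 196.9 − (201) = -4.1 m east.
Residual distance = √((-13.2)² + (-4.1)²) = 13.8 m.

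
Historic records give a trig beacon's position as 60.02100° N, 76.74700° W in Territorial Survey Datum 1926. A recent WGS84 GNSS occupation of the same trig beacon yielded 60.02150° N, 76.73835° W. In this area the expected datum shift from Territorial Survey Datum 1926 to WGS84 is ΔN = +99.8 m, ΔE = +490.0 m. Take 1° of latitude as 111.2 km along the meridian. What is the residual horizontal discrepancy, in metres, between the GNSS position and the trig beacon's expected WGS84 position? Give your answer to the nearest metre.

Observed coordinate differences: Δφ = +0.00050°, Δλ = +0.00865°.
Converting to metres (1° lat = 111200 m, cos φ = 0.499683): observed ΔN = 55.6 m, observed ΔE = 480.6 m.
Subtracting the expected shift leaves a residual of 55.6 − (99.8) = -44.2 m north and 480.6 − (490.0) = -9.4 m east.
Residual distance = √((-44.2)² + (-9.4)²) = 45.2 m.

45 m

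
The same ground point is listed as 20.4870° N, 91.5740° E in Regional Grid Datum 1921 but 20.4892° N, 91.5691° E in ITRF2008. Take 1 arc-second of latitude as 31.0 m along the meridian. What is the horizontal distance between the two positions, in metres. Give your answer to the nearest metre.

Δφ = 20.4892° − 20.4870° = +0.0022°; Δλ = 91.5691° − 91.5740° = -0.0049°.
1° of latitude = 3600 × 31.00 = 111600 m.
ΔN = Δφ × 111600 = 245.5 m; ΔE = Δλ × 111600 × cos(20.4870°) = -0.0049 × 111600 × 0.936752 = -512.3 m.
Distance = √(ΔE² + ΔN²) = √((-512.3)² + 245.5²) = 568.1 m.

568 m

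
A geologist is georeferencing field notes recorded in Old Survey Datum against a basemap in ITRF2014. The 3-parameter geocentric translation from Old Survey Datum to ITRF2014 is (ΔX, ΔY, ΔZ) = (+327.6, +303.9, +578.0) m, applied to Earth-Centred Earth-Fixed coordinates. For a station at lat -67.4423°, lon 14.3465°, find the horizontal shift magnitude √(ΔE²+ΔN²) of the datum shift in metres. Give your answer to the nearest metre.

At φ = -67.4423°, λ = 14.3465°: sin φ = -0.923494, cos φ = 0.383614, sin λ = 0.247785, cos λ = 0.968815.
ΔE = −sin λ·ΔX + cos λ·ΔY = −(0.247785)·(327.6) + (0.968815)·(303.9) = 213.25 m.
ΔN = −sin φ cos λ·ΔX − sin φ sin λ·ΔY + cos φ·ΔZ = −(-0.923494)(0.968815)(327.6) − (-0.923494)(0.247785)(303.9) + (0.383614)(578.0) = 584.37 m.
Horizontal magnitude = √(ΔE² + ΔN²) = √(213.25² + 584.37²) = 622.07 m.

622 m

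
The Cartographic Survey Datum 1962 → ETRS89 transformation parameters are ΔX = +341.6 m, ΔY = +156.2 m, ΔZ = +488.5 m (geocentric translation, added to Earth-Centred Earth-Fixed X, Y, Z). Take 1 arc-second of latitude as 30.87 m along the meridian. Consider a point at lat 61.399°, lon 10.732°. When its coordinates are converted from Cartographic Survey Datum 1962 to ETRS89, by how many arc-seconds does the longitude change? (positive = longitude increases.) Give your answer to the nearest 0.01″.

sin φ = 0.877975, cos φ = 0.478707, sin λ = 0.186215, cos λ = 0.982509.
East component: ΔE = −sin λ·ΔX + cos λ·ΔY = −(0.186215)(341.6) + (0.982509)(156.2) = 89.86 m.
1° of latitude spans 3600 × 30.87 = 111132 m; at latitude φ, 1° of longitude spans that × cos φ = 53199.7 m, so Δλ = 89.86 / 53199.7 × 3600 = 6.081″.

Δλ = 6.08″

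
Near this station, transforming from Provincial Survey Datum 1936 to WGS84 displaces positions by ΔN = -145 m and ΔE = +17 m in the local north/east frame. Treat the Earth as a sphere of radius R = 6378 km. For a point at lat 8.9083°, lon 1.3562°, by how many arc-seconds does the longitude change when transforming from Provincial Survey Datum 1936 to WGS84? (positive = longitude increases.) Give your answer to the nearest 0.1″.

At latitude 8.9083°, cos φ = 0.987937.
One radian of longitude at latitude φ spans R cos φ, so Δλ = ΔE / (R cos φ) = 17.0 / (6378000 × 0.987937) = 2.6980e-06 rad = 0.556″.

Δλ = 0.6″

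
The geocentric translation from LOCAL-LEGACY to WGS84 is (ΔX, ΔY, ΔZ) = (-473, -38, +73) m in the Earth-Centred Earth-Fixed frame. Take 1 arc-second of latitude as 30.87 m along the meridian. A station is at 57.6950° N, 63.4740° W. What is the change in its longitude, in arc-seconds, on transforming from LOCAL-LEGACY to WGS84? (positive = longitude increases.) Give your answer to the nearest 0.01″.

sin φ = 0.845215, cos φ = 0.534426, sin λ = -0.894732, cos λ = 0.446604.
East component: ΔE = −sin λ·ΔX + cos λ·ΔY = −(-0.894732)(-473) + (0.446604)(-38) = -440.18 m.
1° of latitude spans 3600 × 30.87 = 111132 m; at latitude φ, 1° of longitude spans that × cos φ = 59391.8 m, so Δλ = -440.18 / 59391.8 × 3600 = -26.681″.

Δλ = -26.68″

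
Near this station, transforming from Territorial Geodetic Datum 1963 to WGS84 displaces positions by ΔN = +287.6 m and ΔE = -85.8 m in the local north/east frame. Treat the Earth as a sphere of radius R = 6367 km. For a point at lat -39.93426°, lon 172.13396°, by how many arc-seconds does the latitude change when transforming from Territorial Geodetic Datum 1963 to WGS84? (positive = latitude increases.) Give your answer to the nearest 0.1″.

On a sphere of radius R, 1 rad of latitude = R, so Δφ = ΔN / R = 287.6 / 6367000 = 4.5170e-05 rad = 9.317″.

Δφ = 9.3″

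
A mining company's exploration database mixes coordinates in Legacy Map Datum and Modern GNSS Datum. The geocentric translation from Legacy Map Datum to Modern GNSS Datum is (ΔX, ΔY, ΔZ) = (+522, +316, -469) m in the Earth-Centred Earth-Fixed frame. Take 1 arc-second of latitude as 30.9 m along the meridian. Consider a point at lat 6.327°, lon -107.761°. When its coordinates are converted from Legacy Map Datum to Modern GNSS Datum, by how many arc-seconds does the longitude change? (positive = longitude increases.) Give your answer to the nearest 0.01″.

sin φ = 0.110203, cos φ = 0.993909, sin λ = -0.952337, cos λ = -0.305047.
East component: ΔE = −sin λ·ΔX + cos λ·ΔY = −(-0.952337)(522) + (-0.305047)(316) = 400.73 m.
1° of latitude spans 3600 × 30.90 = 111240 m; at latitude φ, 1° of longitude spans that × cos φ = 110562.5 m, so Δλ = 400.73 / 110562.5 × 3600 = 13.048″.

Δλ = 13.05″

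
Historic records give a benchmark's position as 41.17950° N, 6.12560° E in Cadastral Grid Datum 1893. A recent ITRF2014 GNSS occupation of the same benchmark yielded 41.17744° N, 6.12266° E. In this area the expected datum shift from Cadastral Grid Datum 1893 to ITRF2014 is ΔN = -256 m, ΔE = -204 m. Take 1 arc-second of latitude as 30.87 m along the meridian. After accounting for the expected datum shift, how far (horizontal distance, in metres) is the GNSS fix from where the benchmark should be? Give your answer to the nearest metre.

50 m

Observed coordinate differences: Δφ = -0.00206°, Δλ = -0.00294°.
Converting to metres (1° lat = 111132 m, cos φ = 0.752651): observed ΔN = -228.9 m, observed ΔE = -245.9 m.
Subtracting the expected shift leaves a residual of -228.9 − (-256) = 27.1 m north and -245.9 − (-204) = -41.9 m east.
Residual distance = √(27.1² + (-41.9)²) = 49.9 m.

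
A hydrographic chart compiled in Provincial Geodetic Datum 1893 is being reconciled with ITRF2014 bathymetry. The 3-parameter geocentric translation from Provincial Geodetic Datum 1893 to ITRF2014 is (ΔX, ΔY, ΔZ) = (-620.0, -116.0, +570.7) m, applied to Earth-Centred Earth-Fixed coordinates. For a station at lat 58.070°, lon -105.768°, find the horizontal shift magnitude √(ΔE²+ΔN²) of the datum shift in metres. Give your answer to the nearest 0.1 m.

The local east axis at (φ, λ) is (−sin λ, cos λ, 0), so ΔE = −sin(-105.768°)·(-620.0) + cos(-105.768°)·(-116.0) = -565.15 m.
The local north axis is (−sin φ cos λ, −sin φ sin λ, cos φ), giving ΔN = -142.989 − 94.744 + 301.833 = 64.10 m.
Horizontal magnitude = √(ΔE² + ΔN²) = √((-565.15)² + 64.10²) = 568.77 m.

568.8 m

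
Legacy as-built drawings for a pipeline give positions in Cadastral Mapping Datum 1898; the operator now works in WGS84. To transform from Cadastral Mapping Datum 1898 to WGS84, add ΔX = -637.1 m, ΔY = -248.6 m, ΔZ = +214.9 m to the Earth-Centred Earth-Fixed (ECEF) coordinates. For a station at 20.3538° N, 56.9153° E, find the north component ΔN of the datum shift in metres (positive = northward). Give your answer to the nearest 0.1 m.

At φ = 20.3538°, λ = 56.9153°: sin φ = 0.347816, cos φ = 0.937563, sin λ = 0.837865, cos λ = 0.545878.
ΔN = −sin φ cos λ·ΔX − sin φ sin λ·ΔY + cos φ·ΔZ = −(0.347816)(0.545878)(-637.1) − (0.347816)(0.837865)(-248.6) + (0.937563)(214.9) = 394.89 m.

ΔN = 394.9 m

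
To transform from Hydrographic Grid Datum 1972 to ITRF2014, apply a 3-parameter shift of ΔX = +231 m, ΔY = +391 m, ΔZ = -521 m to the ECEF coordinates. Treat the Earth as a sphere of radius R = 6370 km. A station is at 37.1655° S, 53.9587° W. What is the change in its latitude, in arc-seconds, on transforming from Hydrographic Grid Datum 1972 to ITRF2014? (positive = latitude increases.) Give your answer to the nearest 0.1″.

sin φ = -0.604119, cos φ = 0.796894, sin λ = -0.808593, cos λ = 0.588368.
North component: ΔN = −sin φ cos λ·ΔX − sin φ sin λ·ΔY + cos φ·ΔZ = −(-0.604119)(0.588368)(231) − (-0.604119)(-0.808593)(391) + (0.796894)(-521) = -524.07 m.
1° of latitude spans πR/180 = 111177 m, so Δφ = -524.07 / 111177 × 3600 = -16.970″.

Δφ = -17.0″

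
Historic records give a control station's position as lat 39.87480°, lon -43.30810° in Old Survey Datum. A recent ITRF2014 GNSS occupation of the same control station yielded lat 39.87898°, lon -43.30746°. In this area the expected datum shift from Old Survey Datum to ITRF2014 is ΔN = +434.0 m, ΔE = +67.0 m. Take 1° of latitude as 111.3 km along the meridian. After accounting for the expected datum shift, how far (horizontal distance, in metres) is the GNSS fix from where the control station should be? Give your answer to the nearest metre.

34 m

Observed coordinate differences: Δφ = +0.00418°, Δλ = +0.00064°.
Converting to metres (1° lat = 111300 m, cos φ = 0.767447): observed ΔN = 465.2 m, observed ΔE = 54.7 m.
Subtracting the expected shift leaves a residual of 465.2 − (434.0) = 31.2 m north and 54.7 − (67.0) = -12.3 m east.
Residual distance = √(31.2² + (-12.3)²) = 33.6 m.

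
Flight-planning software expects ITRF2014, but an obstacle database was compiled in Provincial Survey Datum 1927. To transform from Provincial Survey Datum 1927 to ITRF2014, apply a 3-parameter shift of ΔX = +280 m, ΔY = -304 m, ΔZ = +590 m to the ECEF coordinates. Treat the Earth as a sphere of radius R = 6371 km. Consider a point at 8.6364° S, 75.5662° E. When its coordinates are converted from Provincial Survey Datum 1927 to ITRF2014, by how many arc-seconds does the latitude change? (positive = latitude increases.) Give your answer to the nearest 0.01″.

sin φ = -0.150163, cos φ = 0.988661, sin λ = 0.968436, cos λ = 0.249261.
North component: ΔN = −sin φ cos λ·ΔX − sin φ sin λ·ΔY + cos φ·ΔZ = −(-0.150163)(0.249261)(280) − (-0.150163)(0.968436)(-304) + (0.988661)(590) = 549.58 m.
1° of latitude spans πR/180 = 111195 m, so Δφ = 549.58 / 111195 × 3600 = 17.793″.

Δφ = 17.79″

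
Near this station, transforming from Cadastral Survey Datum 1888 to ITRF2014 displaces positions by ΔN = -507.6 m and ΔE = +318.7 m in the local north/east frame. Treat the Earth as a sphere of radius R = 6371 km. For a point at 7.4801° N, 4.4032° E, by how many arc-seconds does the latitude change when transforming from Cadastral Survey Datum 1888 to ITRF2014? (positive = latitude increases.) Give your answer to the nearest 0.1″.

On a sphere of radius R, 1 rad of latitude = R, so Δφ = ΔN / R = -507.6 / 6371000 = -7.9674e-05 rad = -16.434″.

Δφ = -16.4″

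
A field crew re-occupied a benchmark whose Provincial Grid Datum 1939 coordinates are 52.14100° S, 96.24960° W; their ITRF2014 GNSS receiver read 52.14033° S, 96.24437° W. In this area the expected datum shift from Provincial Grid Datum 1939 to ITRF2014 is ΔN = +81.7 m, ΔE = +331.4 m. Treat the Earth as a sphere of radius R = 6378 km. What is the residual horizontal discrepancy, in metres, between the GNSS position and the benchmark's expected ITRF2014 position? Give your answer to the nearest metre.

Observed coordinate differences: Δφ = +0.00067°, Δλ = +0.00523°.
Converting to metres (1° lat = 111317 m, cos φ = 0.613720): observed ΔN = 74.6 m, observed ΔE = 357.3 m.
Subtracting the expected shift leaves a residual of 74.6 − (81.7) = -7.1 m north and 357.3 − (331.4) = 25.9 m east.
Residual distance = √((-7.1)² + 25.9²) = 26.9 m.

27 m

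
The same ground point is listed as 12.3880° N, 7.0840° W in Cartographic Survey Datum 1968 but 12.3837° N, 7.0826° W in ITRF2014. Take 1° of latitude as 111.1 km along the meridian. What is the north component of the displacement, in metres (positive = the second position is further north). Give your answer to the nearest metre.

ΔN = -478 m

Δφ = 12.3837° − 12.3880° = -0.0043°; Δλ = -7.0826° − -7.0840° = +0.0014°.
ΔN = Δφ × 111100 = -477.7 m; ΔE = Δλ × 111100 × cos(12.3880°) = +0.0014 × 111100 × 0.976717 = 151.9 m.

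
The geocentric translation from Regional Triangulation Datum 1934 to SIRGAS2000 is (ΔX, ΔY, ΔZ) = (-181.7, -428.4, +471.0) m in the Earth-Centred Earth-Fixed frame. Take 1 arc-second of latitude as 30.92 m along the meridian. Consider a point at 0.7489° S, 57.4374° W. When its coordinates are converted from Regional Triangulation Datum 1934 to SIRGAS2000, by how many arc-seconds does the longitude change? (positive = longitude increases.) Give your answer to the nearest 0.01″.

Δλ = -12.41″

sin φ = -0.013070, cos φ = 0.999915, sin λ = -0.842804, cos λ = 0.538221.
East component: ΔE = −sin λ·ΔX + cos λ·ΔY = −(-0.842804)(-181.7) + (0.538221)(-428.4) = -383.71 m.
1° of latitude spans 3600 × 30.92 = 111312 m; at latitude φ, 1° of longitude spans that × cos φ = 111302.5 m, so Δλ = -383.71 / 111302.5 × 3600 = -12.411″.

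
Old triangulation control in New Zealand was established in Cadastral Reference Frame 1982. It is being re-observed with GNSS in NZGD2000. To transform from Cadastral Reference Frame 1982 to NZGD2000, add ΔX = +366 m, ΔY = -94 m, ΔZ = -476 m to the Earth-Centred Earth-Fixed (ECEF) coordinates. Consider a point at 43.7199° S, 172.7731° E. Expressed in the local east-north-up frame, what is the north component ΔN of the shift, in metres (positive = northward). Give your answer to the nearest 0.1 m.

At φ = -43.7199°, λ = 172.7731°: sin φ = -0.691133, cos φ = 0.722727, sin λ = 0.125799, cos λ = -0.992056.
ΔN = −sin φ cos λ·ΔX − sin φ sin λ·ΔY + cos φ·ΔZ = −(-0.691133)(-0.992056)(366) − (-0.691133)(0.125799)(-94) + (0.722727)(-476) = -603.14 m.

ΔN = -603.1 m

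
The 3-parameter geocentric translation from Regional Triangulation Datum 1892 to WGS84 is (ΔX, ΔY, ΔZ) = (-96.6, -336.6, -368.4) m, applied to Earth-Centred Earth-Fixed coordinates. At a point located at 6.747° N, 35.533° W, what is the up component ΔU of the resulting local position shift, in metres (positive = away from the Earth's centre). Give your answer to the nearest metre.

The local up (radial) axis is (cos φ cos λ, cos φ sin λ, sin φ), giving ΔU = -78.067 + 194.268 − 43.282 = 72.92 m.

ΔU = 73 m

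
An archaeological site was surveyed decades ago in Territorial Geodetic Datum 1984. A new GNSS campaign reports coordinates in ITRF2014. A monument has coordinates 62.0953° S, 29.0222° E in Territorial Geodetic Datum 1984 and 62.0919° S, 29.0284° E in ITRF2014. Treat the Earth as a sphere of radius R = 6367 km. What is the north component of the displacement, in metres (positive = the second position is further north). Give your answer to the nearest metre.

Δφ = -62.0919° − -62.0953° = +0.0034°; Δλ = 29.0284° − 29.0222° = +0.0062°.
1° along a meridian = πR/180 = 111125 m.
ΔN = Δφ × 111125 = 377.8 m; ΔE = Δλ × 111125 × cos(-62.0953°) = +0.0062 × 111125 × 0.468002 = 322.4 m.

ΔN = 378 m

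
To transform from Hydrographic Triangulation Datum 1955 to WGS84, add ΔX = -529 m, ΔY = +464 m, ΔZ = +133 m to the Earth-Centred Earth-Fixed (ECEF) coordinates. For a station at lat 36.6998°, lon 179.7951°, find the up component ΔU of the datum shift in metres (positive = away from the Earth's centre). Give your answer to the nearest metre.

At φ = 36.6998°, λ = 179.7951°: sin φ = 0.597622, cos φ = 0.801778, sin λ = 0.003576, cos λ = -0.999994.
ΔU = cos φ cos λ·ΔX + cos φ sin λ·ΔY + sin φ·ΔZ = (0.801778)(-0.999994)(-529) + (0.801778)(0.003576)(464) + (0.597622)(133) = 504.95 m.

ΔU = 505 m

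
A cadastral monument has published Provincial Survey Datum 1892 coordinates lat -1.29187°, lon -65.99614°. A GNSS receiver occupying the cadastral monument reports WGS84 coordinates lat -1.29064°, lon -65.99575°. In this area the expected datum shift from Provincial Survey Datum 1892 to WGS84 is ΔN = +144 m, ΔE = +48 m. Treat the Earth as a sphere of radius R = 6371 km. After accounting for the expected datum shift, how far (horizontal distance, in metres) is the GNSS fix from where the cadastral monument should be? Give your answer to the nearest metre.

9 m

Observed coordinate differences: Δφ = +0.00123°, Δλ = +0.00039°.
Converting to metres (1° lat = 111195 m, cos φ = 0.999746): observed ΔN = 136.8 m, observed ΔE = 43.4 m.
Subtracting the expected shift leaves a residual of 136.8 − (144) = -7.2 m north and 43.4 − (48) = -4.6 m east.
Residual distance = √((-7.2)² + (-4.6)²) = 8.6 m.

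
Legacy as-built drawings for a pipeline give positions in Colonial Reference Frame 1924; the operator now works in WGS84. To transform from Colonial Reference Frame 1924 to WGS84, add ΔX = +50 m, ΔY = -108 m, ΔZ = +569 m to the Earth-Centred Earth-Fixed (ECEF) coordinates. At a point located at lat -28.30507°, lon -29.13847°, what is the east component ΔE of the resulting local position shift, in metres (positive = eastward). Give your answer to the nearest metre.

ΔE = -70 m

At φ = -28.30507°, λ = -29.13847°: sin φ = -0.474166, cos φ = 0.880435, sin λ = -0.486922, cos λ = 0.873445.
ΔE = −sin λ·ΔX + cos λ·ΔY = −(-0.486922)·(50) + (0.873445)·(-108) = -69.99 m.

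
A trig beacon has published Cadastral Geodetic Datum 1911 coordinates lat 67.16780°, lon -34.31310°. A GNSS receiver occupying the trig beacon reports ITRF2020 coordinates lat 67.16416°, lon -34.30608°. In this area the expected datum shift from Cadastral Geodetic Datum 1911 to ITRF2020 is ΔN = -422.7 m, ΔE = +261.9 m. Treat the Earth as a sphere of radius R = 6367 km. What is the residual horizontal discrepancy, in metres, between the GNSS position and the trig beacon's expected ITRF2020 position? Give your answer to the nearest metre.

Observed coordinate differences: Δφ = -0.00364°, Δλ = +0.00702°.
Converting to metres (1° lat = 111125 m, cos φ = 0.388034): observed ΔN = -404.5 m, observed ΔE = 302.7 m.
Subtracting the expected shift leaves a residual of -404.5 − (-422.7) = 18.2 m north and 302.7 − (261.9) = 40.8 m east.
Residual distance = √(18.2² + 40.8²) = 44.7 m.

45 m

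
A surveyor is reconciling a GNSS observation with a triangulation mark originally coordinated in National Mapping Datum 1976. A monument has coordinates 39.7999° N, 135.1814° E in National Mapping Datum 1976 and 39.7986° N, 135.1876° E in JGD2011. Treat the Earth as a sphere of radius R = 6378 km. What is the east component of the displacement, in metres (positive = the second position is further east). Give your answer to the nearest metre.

ΔE = 530 m

Δφ = 39.7986° − 39.7999° = -0.0013°; Δλ = 135.1876° − 135.1814° = +0.0062°.
1° along a meridian = πR/180 = 111317 m.
ΔN = Δφ × 111317 = -144.7 m; ΔE = Δλ × 111317 × cos(39.7999°) = +0.0062 × 111317 × 0.768285 = 530.2 m.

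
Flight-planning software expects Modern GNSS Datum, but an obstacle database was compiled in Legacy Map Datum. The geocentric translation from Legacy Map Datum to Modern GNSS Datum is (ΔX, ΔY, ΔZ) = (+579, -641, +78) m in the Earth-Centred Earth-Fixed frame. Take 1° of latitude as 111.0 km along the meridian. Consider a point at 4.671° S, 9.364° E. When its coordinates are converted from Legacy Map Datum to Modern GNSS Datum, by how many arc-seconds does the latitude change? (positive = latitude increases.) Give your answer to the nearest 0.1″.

sin φ = -0.081434, cos φ = 0.996679, sin λ = 0.162706, cos λ = 0.986675.
North component: ΔN = −sin φ cos λ·ΔX − sin φ sin λ·ΔY + cos φ·ΔZ = −(-0.081434)(0.986675)(579) − (-0.081434)(0.162706)(-641) + (0.996679)(78) = 115.77 m.
1° of latitude spans 111000 m, so Δφ = 115.77 / 111000 × 3600 = 3.755″.

Δφ = 3.8″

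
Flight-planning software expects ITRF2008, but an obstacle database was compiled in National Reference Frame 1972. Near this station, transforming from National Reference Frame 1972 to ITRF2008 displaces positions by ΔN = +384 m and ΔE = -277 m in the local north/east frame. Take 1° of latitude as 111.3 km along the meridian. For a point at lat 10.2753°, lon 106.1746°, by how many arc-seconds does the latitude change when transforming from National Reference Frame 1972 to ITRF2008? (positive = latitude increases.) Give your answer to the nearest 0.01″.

1° of latitude = 111.3 km, so Δφ = 384.0 / 111300 = 0.0034501° = 12.420″.

Δφ = 12.42″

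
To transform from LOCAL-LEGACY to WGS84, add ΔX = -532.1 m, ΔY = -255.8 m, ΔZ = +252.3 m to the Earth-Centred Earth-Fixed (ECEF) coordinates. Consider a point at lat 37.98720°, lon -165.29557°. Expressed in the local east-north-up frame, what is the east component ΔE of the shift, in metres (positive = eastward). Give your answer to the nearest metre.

The local east axis at (φ, λ) is (−sin λ, cos λ, 0), so ΔE = −sin(-165.29557°)·(-532.1) + cos(-165.29557°)·(-255.8) = 112.36 m.

ΔE = 112 m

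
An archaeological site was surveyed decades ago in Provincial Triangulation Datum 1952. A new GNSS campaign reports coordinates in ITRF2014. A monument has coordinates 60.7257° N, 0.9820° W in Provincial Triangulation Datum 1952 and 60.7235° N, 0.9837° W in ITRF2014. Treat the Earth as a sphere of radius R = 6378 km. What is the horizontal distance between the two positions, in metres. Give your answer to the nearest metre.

262 m

Δφ = 60.7235° − 60.7257° = -0.0022°; Δλ = -0.9837° − -0.9820° = -0.0017°.
1° along a meridian = πR/180 = 111317 m.
ΔN = Δφ × 111317 = -244.9 m; ΔE = Δλ × 111317 × cos(60.7257°) = -0.0017 × 111317 × 0.488991 = -92.5 m.
Distance = √(ΔE² + ΔN²) = √((-92.5)² + (-244.9)²) = 261.8 m.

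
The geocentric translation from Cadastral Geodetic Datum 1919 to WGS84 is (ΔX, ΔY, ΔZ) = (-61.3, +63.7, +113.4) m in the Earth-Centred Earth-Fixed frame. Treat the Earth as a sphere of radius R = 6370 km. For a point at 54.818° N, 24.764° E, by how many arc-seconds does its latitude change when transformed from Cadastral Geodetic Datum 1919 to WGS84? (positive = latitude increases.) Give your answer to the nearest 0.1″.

sin φ = 0.817326, cos φ = 0.576176, sin λ = 0.418882, cos λ = 0.908041.
North component: ΔN = −sin φ cos λ·ΔX − sin φ sin λ·ΔY + cos φ·ΔZ = −(0.817326)(0.908041)(-61.3) − (0.817326)(0.418882)(63.7) + (0.576176)(113.4) = 89.02 m.
1° of latitude spans πR/180 = 111177 m, so Δφ = 89.02 / 111177 × 3600 = 2.883″.

Δφ = 2.9″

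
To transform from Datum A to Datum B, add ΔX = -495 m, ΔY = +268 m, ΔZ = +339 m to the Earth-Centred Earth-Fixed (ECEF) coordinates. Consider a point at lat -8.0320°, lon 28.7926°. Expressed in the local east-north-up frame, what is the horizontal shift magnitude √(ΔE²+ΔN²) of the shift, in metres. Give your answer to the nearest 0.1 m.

The local east axis at (φ, λ) is (−sin λ, cos λ, 0), so ΔE = −sin(28.7926°)·(-495) + cos(28.7926°)·268 = 473.28 m.
The local north axis is (−sin φ cos λ, −sin φ sin λ, cos φ), giving ΔN = -60.614 + 18.036 + 335.674 = 293.10 m.
Horizontal magnitude = √(ΔE² + ΔN²) = √(473.28² + 293.10²) = 556.69 m.

556.7 m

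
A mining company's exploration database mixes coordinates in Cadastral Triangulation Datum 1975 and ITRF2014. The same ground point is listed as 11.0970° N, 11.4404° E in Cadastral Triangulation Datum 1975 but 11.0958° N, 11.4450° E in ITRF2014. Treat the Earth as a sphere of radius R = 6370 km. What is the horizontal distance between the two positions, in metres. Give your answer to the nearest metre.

519 m

Δφ = 11.0958° − 11.0970° = -0.0012°; Δλ = 11.4450° − 11.4404° = +0.0046°.
1° along a meridian = πR/180 = 111177 m.
ΔN = Δφ × 111177 = -133.4 m; ΔE = Δλ × 111177 × cos(11.0970°) = +0.0046 × 111177 × 0.981303 = 501.9 m.
Distance = √(ΔE² + ΔN²) = √(501.9² + (-133.4)²) = 519.3 m.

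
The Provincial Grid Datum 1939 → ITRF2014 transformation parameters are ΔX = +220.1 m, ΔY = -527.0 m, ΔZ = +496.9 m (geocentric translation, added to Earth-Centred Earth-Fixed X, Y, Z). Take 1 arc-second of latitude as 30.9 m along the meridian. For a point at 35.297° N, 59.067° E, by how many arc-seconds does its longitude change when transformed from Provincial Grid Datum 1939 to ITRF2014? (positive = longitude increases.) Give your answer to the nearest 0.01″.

sin φ = 0.577815, cos φ = 0.816168, sin λ = 0.857769, cos λ = 0.514035.
East component: ΔE = −sin λ·ΔX + cos λ·ΔY = −(0.857769)(220.1) + (0.514035)(-527.0) = -459.69 m.
1° of latitude spans 3600 × 30.90 = 111240 m; at latitude φ, 1° of longitude spans that × cos φ = 90790.5 m, so Δλ = -459.69 / 90790.5 × 3600 = -18.228″.

Δλ = -18.23″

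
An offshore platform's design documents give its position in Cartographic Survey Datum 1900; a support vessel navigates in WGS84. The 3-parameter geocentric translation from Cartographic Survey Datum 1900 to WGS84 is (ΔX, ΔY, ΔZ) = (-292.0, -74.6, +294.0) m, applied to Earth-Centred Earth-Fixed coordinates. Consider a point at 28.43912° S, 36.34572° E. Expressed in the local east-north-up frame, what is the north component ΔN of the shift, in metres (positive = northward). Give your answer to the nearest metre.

The local north axis is (−sin φ cos λ, −sin φ sin λ, cos φ), giving ΔN = -112.005 − 21.055 + 258.521 = 125.46 m.

ΔN = 125 m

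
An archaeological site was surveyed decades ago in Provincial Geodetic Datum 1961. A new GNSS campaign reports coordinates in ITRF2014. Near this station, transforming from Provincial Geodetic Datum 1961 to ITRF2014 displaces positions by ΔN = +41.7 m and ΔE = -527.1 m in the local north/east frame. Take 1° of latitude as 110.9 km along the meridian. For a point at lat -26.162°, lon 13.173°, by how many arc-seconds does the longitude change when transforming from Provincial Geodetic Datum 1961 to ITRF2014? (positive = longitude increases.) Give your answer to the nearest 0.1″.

Δλ = -19.1″

At latitude -26.162°, cos φ = 0.897551.
1° of longitude at this latitude = 110.9 × cos φ = 99.54 km, so Δλ = -527.1 / 99538.4 = -0.0052954° = -19.064″.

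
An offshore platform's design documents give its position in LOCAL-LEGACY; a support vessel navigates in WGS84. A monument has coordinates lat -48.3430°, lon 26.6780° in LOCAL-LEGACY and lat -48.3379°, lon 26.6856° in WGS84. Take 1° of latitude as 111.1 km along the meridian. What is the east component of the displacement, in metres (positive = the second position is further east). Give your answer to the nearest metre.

ΔE = 561 m

Δφ = -48.3379° − -48.3430° = +0.0051°; Δλ = 26.6856° − 26.6780° = +0.0076°.
ΔN = Δφ × 111100 = 566.6 m; ΔE = Δλ × 111100 × cos(-48.3430°) = +0.0076 × 111100 × 0.664670 = 561.2 m.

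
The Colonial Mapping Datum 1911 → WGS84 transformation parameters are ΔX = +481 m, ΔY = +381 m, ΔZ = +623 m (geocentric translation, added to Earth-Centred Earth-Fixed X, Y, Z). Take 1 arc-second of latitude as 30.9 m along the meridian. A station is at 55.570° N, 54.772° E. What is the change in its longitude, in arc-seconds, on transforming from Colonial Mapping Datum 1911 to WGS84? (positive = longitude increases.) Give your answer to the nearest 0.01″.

Δλ = -9.91″

sin φ = 0.824818, cos φ = 0.565399, sin λ = 0.816863, cos λ = 0.576832.
East component: ΔE = −sin λ·ΔX + cos λ·ΔY = −(0.816863)(481) + (0.576832)(381) = -173.14 m.
1° of latitude spans 3600 × 30.90 = 111240 m; at latitude φ, 1° of longitude spans that × cos φ = 62895.0 m, so Δλ = -173.14 / 62895.0 × 3600 = -9.910″.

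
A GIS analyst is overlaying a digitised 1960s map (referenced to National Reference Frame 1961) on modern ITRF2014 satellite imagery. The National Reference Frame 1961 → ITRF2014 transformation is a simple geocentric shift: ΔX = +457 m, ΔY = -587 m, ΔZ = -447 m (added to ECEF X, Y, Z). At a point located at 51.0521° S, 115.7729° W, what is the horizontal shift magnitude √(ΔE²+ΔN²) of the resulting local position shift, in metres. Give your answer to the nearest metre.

667 m

At φ = -51.0521°, λ = -115.7729°: sin φ = -0.777718, cos φ = 0.628613, sin λ = -0.900525, cos λ = -0.434805.
ΔE = −sin λ·ΔX + cos λ·ΔY = −(-0.900525)·(457) + (-0.434805)·(-587) = 666.77 m.
ΔN = −sin φ cos λ·ΔX − sin φ sin λ·ΔY + cos φ·ΔZ = −(-0.777718)(-0.434805)(457) − (-0.777718)(-0.900525)(-587) + (0.628613)(-447) = -24.42 m.
Horizontal magnitude = √(ΔE² + ΔN²) = √(666.77² + (-24.42)²) = 667.22 m.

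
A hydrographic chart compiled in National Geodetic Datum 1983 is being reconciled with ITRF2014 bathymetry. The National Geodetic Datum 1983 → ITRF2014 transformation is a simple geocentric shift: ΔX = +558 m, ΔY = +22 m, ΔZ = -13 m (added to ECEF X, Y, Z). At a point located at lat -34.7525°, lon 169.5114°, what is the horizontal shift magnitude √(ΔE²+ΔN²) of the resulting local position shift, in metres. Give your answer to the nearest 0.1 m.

The local east axis at (φ, λ) is (−sin λ, cos λ, 0), so ΔE = −sin(169.5114°)·558 + cos(169.5114°)·22 = -123.21 m.
The local north axis is (−sin φ cos λ, −sin φ sin λ, cos φ), giving ΔN = -312.763 + 2.283 − 10.681 = -321.16 m.
Horizontal magnitude = √(ΔE² + ΔN²) = √((-123.21)² + (-321.16)²) = 343.98 m.

344.0 m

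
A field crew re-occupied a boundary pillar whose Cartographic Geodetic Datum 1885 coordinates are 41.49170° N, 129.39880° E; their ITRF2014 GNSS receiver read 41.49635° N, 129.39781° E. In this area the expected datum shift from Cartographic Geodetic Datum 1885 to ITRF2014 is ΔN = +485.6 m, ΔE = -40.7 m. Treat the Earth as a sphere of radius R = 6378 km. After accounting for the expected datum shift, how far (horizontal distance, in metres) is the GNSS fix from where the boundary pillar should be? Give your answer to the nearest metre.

53 m

Observed coordinate differences: Δφ = +0.00465°, Δλ = -0.00099°.
Converting to metres (1° lat = 111317 m, cos φ = 0.749052): observed ΔN = 517.6 m, observed ΔE = -82.5 m.
Subtracting the expected shift leaves a residual of 517.6 − (485.6) = 32.0 m north and -82.5 − (-40.7) = -41.8 m east.
Residual distance = √(32.0² + (-41.8)²) = 52.7 m.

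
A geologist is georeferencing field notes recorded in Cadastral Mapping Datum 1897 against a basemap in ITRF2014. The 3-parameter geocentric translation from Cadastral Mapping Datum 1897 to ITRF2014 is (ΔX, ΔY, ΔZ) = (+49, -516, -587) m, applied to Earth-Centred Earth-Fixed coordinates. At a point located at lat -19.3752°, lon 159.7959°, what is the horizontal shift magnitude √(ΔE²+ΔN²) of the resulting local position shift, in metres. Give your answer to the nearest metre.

The local east axis at (φ, λ) is (−sin λ, cos λ, 0), so ΔE = −sin(159.7959°)·49 + cos(159.7959°)·(-516) = 467.33 m.
The local north axis is (−sin φ cos λ, −sin φ sin λ, cos φ), giving ΔN = -15.256 − 59.121 − 553.756 = -628.13 m.
Horizontal magnitude = √(ΔE² + ΔN²) = √(467.33² + (-628.13)²) = 782.91 m.

783 m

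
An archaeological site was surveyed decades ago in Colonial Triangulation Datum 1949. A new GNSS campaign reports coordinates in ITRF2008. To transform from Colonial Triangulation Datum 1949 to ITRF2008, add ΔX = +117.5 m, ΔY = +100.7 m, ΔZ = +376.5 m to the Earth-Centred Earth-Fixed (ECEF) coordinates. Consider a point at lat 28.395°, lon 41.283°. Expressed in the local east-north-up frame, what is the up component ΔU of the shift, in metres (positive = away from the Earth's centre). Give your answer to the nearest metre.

At φ = 28.395°, λ = 41.283°: sin φ = 0.475547, cos φ = 0.879690, sin λ = 0.659779, cos λ = 0.751460.
ΔU = cos φ cos λ·ΔX + cos φ sin λ·ΔY + sin φ·ΔZ = (0.879690)(0.751460)(117.5) + (0.879690)(0.659779)(100.7) + (0.475547)(376.5) = 315.16 m.

ΔU = 315 m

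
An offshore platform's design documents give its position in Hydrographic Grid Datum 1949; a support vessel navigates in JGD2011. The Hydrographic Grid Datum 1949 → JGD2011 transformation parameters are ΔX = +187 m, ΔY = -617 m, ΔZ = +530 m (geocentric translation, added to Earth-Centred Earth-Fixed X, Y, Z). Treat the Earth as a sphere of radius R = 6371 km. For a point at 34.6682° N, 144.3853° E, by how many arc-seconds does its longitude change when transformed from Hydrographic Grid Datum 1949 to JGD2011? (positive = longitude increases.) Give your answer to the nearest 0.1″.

Δλ = 15.5″

sin φ = 0.568823, cos φ = 0.822460, sin λ = 0.582332, cos λ = -0.812951.
East component: ΔE = −sin λ·ΔX + cos λ·ΔY = −(0.582332)(187) + (-0.812951)(-617) = 392.70 m.
1° of latitude spans πR/180 = 111195 m; at latitude φ, 1° of longitude spans that × cos φ = 91453.4 m, so Δλ = 392.70 / 91453.4 × 3600 = 15.458″.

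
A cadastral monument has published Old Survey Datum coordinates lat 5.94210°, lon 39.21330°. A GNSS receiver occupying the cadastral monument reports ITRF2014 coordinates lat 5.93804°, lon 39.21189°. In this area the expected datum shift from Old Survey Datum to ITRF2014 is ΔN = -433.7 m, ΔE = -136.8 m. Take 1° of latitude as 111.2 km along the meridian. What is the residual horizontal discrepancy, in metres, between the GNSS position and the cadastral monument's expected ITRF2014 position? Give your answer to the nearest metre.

26 m

Observed coordinate differences: Δφ = -0.00406°, Δλ = -0.00141°.
Converting to metres (1° lat = 111200 m, cos φ = 0.994627): observed ΔN = -451.5 m, observed ΔE = -155.9 m.
Subtracting the expected shift leaves a residual of -451.5 − (-433.7) = -17.8 m north and -155.9 − (-136.8) = -19.1 m east.
Residual distance = √((-17.8)² + (-19.1)²) = 26.1 m.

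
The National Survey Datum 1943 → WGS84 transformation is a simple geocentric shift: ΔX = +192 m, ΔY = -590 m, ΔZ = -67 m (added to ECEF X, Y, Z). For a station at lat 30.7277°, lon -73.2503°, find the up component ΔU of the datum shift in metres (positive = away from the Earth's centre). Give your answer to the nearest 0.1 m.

The local up (radial) axis is (cos φ cos λ, cos φ sin λ, sin φ), giving ΔU = 47.564 + 485.650 − 34.234 = 498.98 m.

ΔU = 499.0 m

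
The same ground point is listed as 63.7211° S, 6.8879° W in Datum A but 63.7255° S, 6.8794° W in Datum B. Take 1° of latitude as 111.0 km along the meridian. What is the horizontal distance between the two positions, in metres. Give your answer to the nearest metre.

Δφ = -63.7255° − -63.7211° = -0.0044°; Δλ = -6.8794° − -6.8879° = +0.0085°.
ΔN = Δφ × 111000 = -488.4 m; ΔE = Δλ × 111000 × cos(-63.7211°) = +0.0085 × 111000 × 0.442741 = 417.7 m.
Distance = √(ΔE² + ΔN²) = √(417.7² + (-488.4)²) = 642.7 m.

643 m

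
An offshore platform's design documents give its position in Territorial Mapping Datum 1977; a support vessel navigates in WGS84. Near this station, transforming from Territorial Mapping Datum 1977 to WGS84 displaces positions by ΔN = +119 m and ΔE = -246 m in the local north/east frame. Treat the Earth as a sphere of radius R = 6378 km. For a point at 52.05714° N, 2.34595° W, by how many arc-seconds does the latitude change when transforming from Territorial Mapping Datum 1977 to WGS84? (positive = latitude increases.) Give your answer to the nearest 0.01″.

Δφ = 3.85″

On a sphere of radius R, 1 rad of latitude = R, so Δφ = ΔN / R = 119.0 / 6378000 = 1.8658e-05 rad = 3.848″.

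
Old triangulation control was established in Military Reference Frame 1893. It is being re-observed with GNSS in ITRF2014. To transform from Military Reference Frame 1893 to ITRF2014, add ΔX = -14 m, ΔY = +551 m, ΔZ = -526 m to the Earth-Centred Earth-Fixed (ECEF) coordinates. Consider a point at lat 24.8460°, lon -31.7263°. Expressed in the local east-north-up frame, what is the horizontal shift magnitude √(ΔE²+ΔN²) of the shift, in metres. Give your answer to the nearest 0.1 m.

579.4 m

The local east axis at (φ, λ) is (−sin λ, cos λ, 0), so ΔE = −sin(-31.7263°)·(-14) + cos(-31.7263°)·551 = 461.30 m.
The local north axis is (−sin φ cos λ, −sin φ sin λ, cos φ), giving ΔN = 5.004 + 121.747 − 477.314 = -350.56 m.
Horizontal magnitude = √(ΔE² + ΔN²) = √(461.30² + (-350.56)²) = 579.39 m.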